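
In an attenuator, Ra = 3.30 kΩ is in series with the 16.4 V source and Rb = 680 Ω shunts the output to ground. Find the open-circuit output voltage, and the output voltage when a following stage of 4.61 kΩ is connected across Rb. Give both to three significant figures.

Unloaded: 2.80 V; loaded: 2.50 V

Open-circuit: V = 16.4 × 680/(3300 + 680) = 2.80 V.
With the load, Rb becomes Rb‖R_L = 592.6 Ω, so V = 16.4 × 592.6/3893 = 2.50 V.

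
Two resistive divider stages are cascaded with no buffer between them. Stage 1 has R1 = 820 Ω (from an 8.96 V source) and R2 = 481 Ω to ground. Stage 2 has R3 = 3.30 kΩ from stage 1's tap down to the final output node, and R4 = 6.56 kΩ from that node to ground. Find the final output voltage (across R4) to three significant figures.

Stage 2 presents R3+R4 = 9860 Ω as a load on stage 1's tap.
Stage 1's lower leg becomes R2‖(R3+R4) = 458.6 Ω, so V_mid = 8.96 × 458.6/1279 = 3.214 V.
Stage 2 is itself unloaded: V_out = V_mid × R4/(R3+R4) = 3.214 × 6560/9860 = 2.14 V.

V_out ≈ 2.14 V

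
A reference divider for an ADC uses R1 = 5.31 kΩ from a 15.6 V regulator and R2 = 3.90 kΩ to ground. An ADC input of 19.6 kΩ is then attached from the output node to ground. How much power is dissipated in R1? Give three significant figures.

Total resistance from the source is R1 + (R2‖R_L) = 8.563 kΩ, so I = 15.6/8.563 kΩ = 1.822 mA.
P = I²·R1 = (1.822 mA)² × 5.31 kΩ = 17.6 mW.

P ≈ 17.6 mW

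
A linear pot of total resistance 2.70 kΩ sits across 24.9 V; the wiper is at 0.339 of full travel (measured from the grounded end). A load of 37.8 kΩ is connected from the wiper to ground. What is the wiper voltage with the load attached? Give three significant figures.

V ≈ 8.31 V

The wiper splits the pot into (1−α)R = 1785 Ω above and αR = 915.3 Ω below.
Lower section ‖ load = 893.7 Ω.
V_wiper = 24.9 × 893.7/(1785 + 893.7) = 8.31 V.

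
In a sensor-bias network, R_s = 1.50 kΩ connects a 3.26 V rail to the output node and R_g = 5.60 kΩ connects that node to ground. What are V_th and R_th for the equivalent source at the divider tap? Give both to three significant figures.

V_th is the open-circuit tap voltage: 3.26 × 5.60/(1.50 + 5.60) = 2.57 V.
With the supply zeroed, R_s and R_g appear in parallel from the tap: R_th = R_s‖R_g = (1.50 × 5.60)/7.100 = 1.18 kΩ.

V_th = 2.57 V, R_th = 1.18 kΩ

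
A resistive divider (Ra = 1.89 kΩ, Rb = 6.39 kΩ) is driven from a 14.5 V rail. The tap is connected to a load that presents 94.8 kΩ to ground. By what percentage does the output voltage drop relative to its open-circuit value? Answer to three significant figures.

1.52 %

The divider's output (Thévenin) resistance is Ra‖Rb = 1.459 kΩ.
Fractional drop under load = R_th/(R_th + R_L) = 1.459 / (1.459 + 94.8) = 0.01515.
So the output falls by 1.52 %.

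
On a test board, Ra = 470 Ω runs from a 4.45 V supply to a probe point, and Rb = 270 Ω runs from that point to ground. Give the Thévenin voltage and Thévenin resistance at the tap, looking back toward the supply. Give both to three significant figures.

V_th is the open-circuit tap voltage: 4.45 × 270/(470 + 270) = 1.62 V.
With the supply zeroed, Ra and Rb appear in parallel from the tap: R_th = Ra‖Rb = (470 × 270)/740.0 = 171 Ω.

V_th = 1.62 V, R_th = 171 Ω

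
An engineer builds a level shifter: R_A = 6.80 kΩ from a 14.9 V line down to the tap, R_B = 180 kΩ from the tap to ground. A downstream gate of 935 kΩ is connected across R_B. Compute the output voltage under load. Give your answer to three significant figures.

The load sits in parallel with R_B: R_B‖R_L = (180 × 935) / (180 + 935) = 150.9 kΩ.
V_out = 14.9 × 150.9 / (6.80 + 150.9) = 14.9 × 150.9/157.7 = 14.3 V.

V_out ≈ 14.3 V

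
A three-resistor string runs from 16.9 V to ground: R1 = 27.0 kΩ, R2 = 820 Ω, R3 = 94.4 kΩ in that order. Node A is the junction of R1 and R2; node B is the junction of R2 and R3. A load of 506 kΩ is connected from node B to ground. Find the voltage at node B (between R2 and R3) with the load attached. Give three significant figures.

At node B, R3 is in parallel with the load: R3‖R_L = 79560 Ω.
Below node A the resistance is R2 + (R3‖R_L) = 80380 Ω, so V_A = 16.9 × 80380/107400 = 12.65 V.
Then V_B = V_A × (R3‖R_L)/(R2 + R3‖R_L) = 12.65 × 79560/80380 = 12.5 V.

V ≈ 12.5 V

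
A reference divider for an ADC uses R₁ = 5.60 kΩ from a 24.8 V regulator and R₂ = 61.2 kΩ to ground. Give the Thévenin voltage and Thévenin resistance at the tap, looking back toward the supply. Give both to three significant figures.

V_th is the open-circuit tap voltage: 24.8 × 61.2/(5.60 + 61.2) = 22.7 V.
With the supply zeroed, R₁ and R₂ appear in parallel from the tap: R_th = R₁‖R₂ = (5.60 × 61.2)/66.80 = 5.13 kΩ.

V_th = 22.7 V, R_th = 5.13 kΩ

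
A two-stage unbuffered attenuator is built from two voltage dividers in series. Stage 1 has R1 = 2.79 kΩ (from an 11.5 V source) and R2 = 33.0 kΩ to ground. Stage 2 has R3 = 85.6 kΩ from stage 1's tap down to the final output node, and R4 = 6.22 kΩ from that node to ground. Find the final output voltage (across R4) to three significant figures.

V_out ≈ 0.699 V

Stage 2 presents R3+R4 = 91.82 kΩ as a load on stage 1's tap.
Stage 1's lower leg becomes R2‖(R3+R4) = 24.28 kΩ, so V_mid = 11.5 × 24.28/27.07 = 10.31 V.
Stage 2 is itself unloaded: V_out = V_mid × R4/(R3+R4) = 10.31 × 6.22/91.82 = 0.699 V.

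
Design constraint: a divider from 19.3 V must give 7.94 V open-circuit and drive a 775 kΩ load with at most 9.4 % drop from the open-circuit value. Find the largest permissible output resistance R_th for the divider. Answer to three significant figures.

Loading drop = R_th/(R_th + R_L) ≤ 0.0940, so R_th ≤ R_L · ε/(1−ε) = 775 kΩ × 0.0940/0.9060 = 80.4 kΩ.
(Any R1, R2 with R2/(R1+R2) = 0.411 and R1‖R2 ≤ 80.4 kΩ will meet the spec.)

R_th ≤ 80.4 kΩ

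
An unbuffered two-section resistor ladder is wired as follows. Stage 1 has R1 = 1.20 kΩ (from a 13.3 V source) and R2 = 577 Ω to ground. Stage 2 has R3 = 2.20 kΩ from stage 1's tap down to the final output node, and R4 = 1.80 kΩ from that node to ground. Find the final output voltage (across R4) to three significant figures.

V_out ≈ 1.77 V

Stage 2 presents R3+R4 = 4000 Ω as a load on stage 1's tap.
Stage 1's lower leg becomes R2‖(R3+R4) = 504.3 Ω, so V_mid = 13.3 × 504.3/1704 = 3.935 V.
Stage 2 is itself unloaded: V_out = V_mid × R4/(R3+R4) = 3.935 × 1800/4000 = 1.77 V.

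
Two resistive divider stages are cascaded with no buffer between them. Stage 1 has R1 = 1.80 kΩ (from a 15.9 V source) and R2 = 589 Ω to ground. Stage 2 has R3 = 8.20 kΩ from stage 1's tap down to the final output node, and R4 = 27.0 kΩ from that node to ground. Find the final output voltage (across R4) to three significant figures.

Stage 2 presents R3+R4 = 35200 Ω as a load on stage 1's tap.
Stage 1's lower leg becomes R2‖(R3+R4) = 579.3 Ω, so V_mid = 15.9 × 579.3/2379 = 3.871 V.
Stage 2 is itself unloaded: V_out = V_mid × R4/(R3+R4) = 3.871 × 27000/35200 = 2.97 V.

V_out ≈ 2.97 V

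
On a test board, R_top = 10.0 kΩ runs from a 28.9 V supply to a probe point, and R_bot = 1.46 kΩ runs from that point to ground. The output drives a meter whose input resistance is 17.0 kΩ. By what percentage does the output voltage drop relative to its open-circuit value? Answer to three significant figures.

6.97 %

The divider's output (Thévenin) resistance is R_top‖R_bot = 1.274 kΩ.
Fractional drop under load = R_th/(R_th + R_L) = 1.274 / (1.274 + 17.0) = 0.06972.
So the output falls by 6.97 %.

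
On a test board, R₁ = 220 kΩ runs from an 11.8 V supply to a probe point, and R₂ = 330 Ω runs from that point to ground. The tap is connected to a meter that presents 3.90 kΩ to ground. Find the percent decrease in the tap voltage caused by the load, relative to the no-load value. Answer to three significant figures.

7.79 %

The divider's output (Thévenin) resistance is R₁‖R₂ = 329.5 Ω.
Fractional drop under load = R_th/(R_th + R_L) = 329.5 / (329.5 + 3900) = 0.07791.
So the output falls by 7.79 %.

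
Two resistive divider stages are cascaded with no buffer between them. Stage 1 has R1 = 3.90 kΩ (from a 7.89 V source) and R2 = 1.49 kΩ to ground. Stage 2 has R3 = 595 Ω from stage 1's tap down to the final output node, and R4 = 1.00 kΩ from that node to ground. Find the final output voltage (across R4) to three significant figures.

Stage 2 presents R3+R4 = 1595 Ω as a load on stage 1's tap.
Stage 1's lower leg becomes R2‖(R3+R4) = 770.4 Ω, so V_mid = 7.89 × 770.4/4670 = 1.301 V.
Stage 2 is itself unloaded: V_out = V_mid × R4/(R3+R4) = 1.301 × 1000/1595 = 0.816 V.

V_out ≈ 0.816 V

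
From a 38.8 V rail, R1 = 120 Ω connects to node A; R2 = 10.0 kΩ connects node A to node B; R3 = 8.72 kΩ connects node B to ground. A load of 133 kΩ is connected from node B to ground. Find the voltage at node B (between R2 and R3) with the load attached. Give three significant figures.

At node B, R3 is in parallel with the load: R3‖R_L = 8183 Ω.
Below node A the resistance is R2 + (R3‖R_L) = 18180 Ω, so V_A = 38.8 × 18180/18300 = 38.55 V.
Then V_B = V_A × (R3‖R_L)/(R2 + R3‖R_L) = 38.55 × 8183/18180 = 17.3 V.

V ≈ 17.3 V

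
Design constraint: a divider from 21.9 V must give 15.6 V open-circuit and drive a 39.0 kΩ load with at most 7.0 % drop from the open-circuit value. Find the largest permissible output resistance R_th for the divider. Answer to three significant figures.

Loading drop = R_th/(R_th + R_L) ≤ 0.0700, so R_th ≤ R_L · ε/(1−ε) = 39.0 kΩ × 0.0700/0.9300 = 2.94 kΩ.

R_th ≤ 2.94 kΩ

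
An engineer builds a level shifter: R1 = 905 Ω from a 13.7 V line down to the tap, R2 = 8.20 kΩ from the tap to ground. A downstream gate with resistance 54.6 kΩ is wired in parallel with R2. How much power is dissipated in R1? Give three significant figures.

Total resistance from the source is R1 + (R2‖R_L) = 8034 Ω, so I = 13.7/8034 Ω = 1.705 mA.
P = I²·R1 = (1.705 mA)² × 905 Ω = 2.63 mW.

P ≈ 2.63 mW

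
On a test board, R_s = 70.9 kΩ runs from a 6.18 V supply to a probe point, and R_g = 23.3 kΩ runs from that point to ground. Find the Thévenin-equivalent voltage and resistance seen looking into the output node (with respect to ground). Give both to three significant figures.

V_th is the open-circuit tap voltage: 6.18 × 23.3/(70.9 + 23.3) = 1.53 V.
With the supply zeroed, R_s and R_g appear in parallel from the tap: R_th = R_s‖R_g = (70.9 × 23.3)/94.20 = 17.5 kΩ.

V_th = 1.53 V, R_th = 17.5 kΩ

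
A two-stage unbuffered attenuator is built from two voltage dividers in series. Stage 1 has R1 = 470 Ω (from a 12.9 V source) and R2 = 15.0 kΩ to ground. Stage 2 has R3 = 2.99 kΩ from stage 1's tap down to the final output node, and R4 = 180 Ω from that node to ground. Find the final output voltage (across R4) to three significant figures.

Stage 2 presents R3+R4 = 3170 Ω as a load on stage 1's tap.
Stage 1's lower leg becomes R2‖(R3+R4) = 2617 Ω, so V_mid = 12.9 × 2617/3087 = 10.94 V.
Stage 2 is itself unloaded: V_out = V_mid × R4/(R3+R4) = 10.94 × 180/3170 = 0.621 V.

V_out ≈ 0.621 V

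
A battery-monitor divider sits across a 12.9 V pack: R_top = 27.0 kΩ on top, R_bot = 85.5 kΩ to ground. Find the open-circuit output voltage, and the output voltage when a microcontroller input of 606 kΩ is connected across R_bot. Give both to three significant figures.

Unloaded: 9.80 V; loaded: 9.48 V

Open-circuit: V = 12.9 × 85.5/(27.0 + 85.5) = 9.80 V.
With the load, R_bot becomes R_bot‖R_L = 74.93 kΩ, so V = 12.9 × 74.93/101.9 = 9.48 V.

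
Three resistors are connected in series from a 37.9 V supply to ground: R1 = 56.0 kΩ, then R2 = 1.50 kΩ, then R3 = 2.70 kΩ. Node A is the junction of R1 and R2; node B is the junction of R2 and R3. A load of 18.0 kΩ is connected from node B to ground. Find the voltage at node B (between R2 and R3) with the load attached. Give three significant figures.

V ≈ 1.49 V

At node B, R3 is in parallel with the load: R3‖R_L = 2.348 kΩ.
Below node A the resistance is R2 + (R3‖R_L) = 3.848 kΩ, so V_A = 37.9 × 3.848/59.85 = 2.437 V.
Then V_B = V_A × (R3‖R_L)/(R2 + R3‖R_L) = 2.437 × 2.348/3.848 = 1.49 V.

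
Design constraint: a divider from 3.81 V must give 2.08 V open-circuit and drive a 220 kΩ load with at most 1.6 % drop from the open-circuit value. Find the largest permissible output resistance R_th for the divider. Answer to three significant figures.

R_th ≤ 3.58 kΩ

Loading drop = R_th/(R_th + R_L) ≤ 0.0160, so R_th ≤ R_L · ε/(1−ε) = 220 kΩ × 0.0160/0.9840 = 3.58 kΩ.
(Any R1, R2 with R2/(R1+R2) = 0.546 and R1‖R2 ≤ 3.58 kΩ will meet the spec.)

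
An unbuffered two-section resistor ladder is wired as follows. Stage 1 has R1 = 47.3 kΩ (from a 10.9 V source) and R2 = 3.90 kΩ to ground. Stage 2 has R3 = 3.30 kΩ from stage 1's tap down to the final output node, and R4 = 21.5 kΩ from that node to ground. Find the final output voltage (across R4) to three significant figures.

V_out ≈ 0.628 V

Stage 2 presents R3+R4 = 24.80 kΩ as a load on stage 1's tap.
Stage 1's lower leg becomes R2‖(R3+R4) = 3.370 kΩ, so V_mid = 10.9 × 3.370/50.67 = 0.7250 V.
Stage 2 is itself unloaded: V_out = V_mid × R4/(R3+R4) = 0.7250 × 21.5/24.80 = 0.628 V.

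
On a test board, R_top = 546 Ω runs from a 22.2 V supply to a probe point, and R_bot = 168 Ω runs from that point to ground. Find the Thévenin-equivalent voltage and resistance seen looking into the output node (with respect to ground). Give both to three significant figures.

V_th is the open-circuit tap voltage: 22.2 × 168/(546 + 168) = 5.22 V.
With the supply zeroed, R_top and R_bot appear in parallel from the tap: R_th = R_top‖R_bot = (546 × 168)/714.0 = 128 Ω.

V_th = 5.22 V, R_th = 128 Ω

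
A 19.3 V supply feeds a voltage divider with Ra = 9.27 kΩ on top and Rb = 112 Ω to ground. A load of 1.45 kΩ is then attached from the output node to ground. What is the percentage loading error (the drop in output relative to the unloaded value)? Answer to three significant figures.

7.09 %

The divider's output (Thévenin) resistance is Ra‖Rb = 110.7 Ω.
Fractional drop under load = R_th/(R_th + R_L) = 110.7 / (110.7 + 1450) = 0.07091.
So the output falls by 7.09 %.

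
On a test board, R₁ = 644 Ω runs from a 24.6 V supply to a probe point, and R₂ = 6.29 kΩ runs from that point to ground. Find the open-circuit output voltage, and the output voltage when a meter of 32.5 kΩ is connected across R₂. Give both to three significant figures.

Unloaded: 22.3 V; loaded: 21.9 V

Open-circuit: V = 24.6 × 6290/(644 + 6290) = 22.3 V.
With the load, R₂ becomes R₂‖R_L = 5270 Ω, so V = 24.6 × 5270/5914 = 21.9 V.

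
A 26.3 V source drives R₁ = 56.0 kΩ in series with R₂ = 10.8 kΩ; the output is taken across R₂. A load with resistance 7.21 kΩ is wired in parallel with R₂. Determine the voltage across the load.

V_out ≈ 1.89 V

The load sits in parallel with R₂: R₂‖R_L = (10.8 × 7.21) / (10.8 + 7.21) = 4.324 kΩ.
V_out = 26.3 × 4.324 / (56.0 + 4.324) = 26.3 × 4.324/60.32 = 1.89 V.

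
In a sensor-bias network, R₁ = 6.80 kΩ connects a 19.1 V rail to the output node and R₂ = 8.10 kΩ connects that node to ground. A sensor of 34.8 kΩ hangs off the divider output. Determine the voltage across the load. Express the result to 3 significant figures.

The load sits in parallel with R₂: R₂‖R_L = (8.10 × 34.8) / (8.10 + 34.8) = 6.571 kΩ.
V_out = 19.1 × 6.571 / (6.80 + 6.571) = 19.1 × 6.571/13.37 = 9.39 V.

V_out ≈ 9.39 V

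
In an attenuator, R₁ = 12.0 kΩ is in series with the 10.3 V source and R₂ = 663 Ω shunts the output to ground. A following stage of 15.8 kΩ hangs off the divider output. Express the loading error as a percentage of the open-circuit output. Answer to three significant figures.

The divider's output (Thévenin) resistance is R₁‖R₂ = 628.3 Ω.
Fractional drop under load = R_th/(R_th + R_L) = 628.3 / (628.3 + 15800) = 0.03824.
So the output falls by 3.82 %.

3.82 %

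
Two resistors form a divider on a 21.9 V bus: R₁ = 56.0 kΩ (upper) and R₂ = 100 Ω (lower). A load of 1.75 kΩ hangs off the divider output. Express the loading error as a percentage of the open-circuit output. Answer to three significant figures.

5.40 %

The divider's output (Thévenin) resistance is R₁‖R₂ = 99.82 Ω.
Fractional drop under load = R_th/(R_th + R_L) = 99.82 / (99.82 + 1750) = 0.05396.
So the output falls by 5.40 %.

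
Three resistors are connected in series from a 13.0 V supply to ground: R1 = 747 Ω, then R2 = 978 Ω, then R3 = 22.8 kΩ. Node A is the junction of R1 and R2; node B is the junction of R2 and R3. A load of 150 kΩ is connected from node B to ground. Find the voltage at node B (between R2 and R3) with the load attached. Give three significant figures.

V ≈ 12.0 V

At node B, R3 is in parallel with the load: R3‖R_L = 19790 Ω.
Below node A the resistance is R2 + (R3‖R_L) = 20770 Ω, so V_A = 13.0 × 20770/21520 = 12.55 V.
Then V_B = V_A × (R3‖R_L)/(R2 + R3‖R_L) = 12.55 × 19790/20770 = 12.0 V.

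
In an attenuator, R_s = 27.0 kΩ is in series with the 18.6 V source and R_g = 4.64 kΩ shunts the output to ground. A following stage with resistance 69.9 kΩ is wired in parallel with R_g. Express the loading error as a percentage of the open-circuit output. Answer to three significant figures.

5.36 %

The divider's output (Thévenin) resistance is R_s‖R_g = 3.960 kΩ.
Fractional drop under load = R_th/(R_th + R_L) = 3.960 / (3.960 + 69.9) = 0.05361.
So the output falls by 5.36 %.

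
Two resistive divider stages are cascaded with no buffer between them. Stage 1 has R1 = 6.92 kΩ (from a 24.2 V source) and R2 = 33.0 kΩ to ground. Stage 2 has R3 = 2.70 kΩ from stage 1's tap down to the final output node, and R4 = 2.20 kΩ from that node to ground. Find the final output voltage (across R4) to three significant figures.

Stage 2 presents R3+R4 = 4.900 kΩ as a load on stage 1's tap.
Stage 1's lower leg becomes R2‖(R3+R4) = 4.266 kΩ, so V_mid = 24.2 × 4.266/11.19 = 9.230 V.
Stage 2 is itself unloaded: V_out = V_mid × R4/(R3+R4) = 9.230 × 2.20/4.900 = 4.14 V.

V_out ≈ 4.14 V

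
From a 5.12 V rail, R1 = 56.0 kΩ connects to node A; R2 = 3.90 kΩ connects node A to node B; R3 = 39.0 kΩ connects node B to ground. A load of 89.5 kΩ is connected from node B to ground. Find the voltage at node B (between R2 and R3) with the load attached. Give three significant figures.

V ≈ 1.60 V

At node B, R3 is in parallel with the load: R3‖R_L = 27.16 kΩ.
Below node A the resistance is R2 + (R3‖R_L) = 31.06 kΩ, so V_A = 5.12 × 31.06/87.06 = 1.827 V.
Then V_B = V_A × (R3‖R_L)/(R2 + R3‖R_L) = 1.827 × 27.16/31.06 = 1.60 V.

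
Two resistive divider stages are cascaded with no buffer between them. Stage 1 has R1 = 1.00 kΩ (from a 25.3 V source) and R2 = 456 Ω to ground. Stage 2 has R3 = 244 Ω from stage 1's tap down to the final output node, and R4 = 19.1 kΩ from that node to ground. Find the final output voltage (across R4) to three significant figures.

Stage 2 presents R3+R4 = 19340 Ω as a load on stage 1's tap.
Stage 1's lower leg becomes R2‖(R3+R4) = 445.5 Ω, so V_mid = 25.3 × 445.5/1445 = 7.797 V.
Stage 2 is itself unloaded: V_out = V_mid × R4/(R3+R4) = 7.797 × 19100/19340 = 7.70 V.

V_out ≈ 7.70 V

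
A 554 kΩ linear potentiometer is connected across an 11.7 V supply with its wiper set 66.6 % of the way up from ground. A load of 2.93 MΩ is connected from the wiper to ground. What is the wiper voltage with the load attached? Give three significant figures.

V ≈ 7.48 V

The wiper splits the pot into (1−α)R = 185.0 kΩ above and αR = 369.0 kΩ below.
Lower section ‖ load = 327.7 kΩ.
V_wiper = 11.7 × 327.7/(185.0 + 327.7) = 7.48 V.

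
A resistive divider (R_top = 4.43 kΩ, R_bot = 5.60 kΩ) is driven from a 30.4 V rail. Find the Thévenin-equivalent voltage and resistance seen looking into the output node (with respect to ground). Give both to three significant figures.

V_th is the open-circuit tap voltage: 30.4 × 5.60/(4.43 + 5.60) = 17.0 V.
With the supply zeroed, R_top and R_bot appear in parallel from the tap: R_th = R_top‖R_bot = (4.43 × 5.60)/10.03 = 2.47 kΩ.

V_th = 17.0 V, R_th = 2.47 kΩ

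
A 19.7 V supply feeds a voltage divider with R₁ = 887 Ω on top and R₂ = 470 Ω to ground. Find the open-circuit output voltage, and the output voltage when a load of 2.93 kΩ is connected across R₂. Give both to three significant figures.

Unloaded: 6.82 V; loaded: 6.18 V

Open-circuit: V = 19.7 × 470/(887 + 470) = 6.82 V.
With the load, R₂ becomes R₂‖R_L = 405.0 Ω, so V = 19.7 × 405.0/1292 = 6.18 V.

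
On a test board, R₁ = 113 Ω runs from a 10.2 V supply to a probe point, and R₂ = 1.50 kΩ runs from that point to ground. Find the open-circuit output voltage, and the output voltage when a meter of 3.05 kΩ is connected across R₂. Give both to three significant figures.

Open-circuit: V = 10.2 × 1500/(113 + 1500) = 9.49 V.
With the load, R₂ becomes R₂‖R_L = 1005 Ω, so V = 10.2 × 1005/1118 = 9.17 V.

Unloaded: 9.49 V; loaded: 9.17 V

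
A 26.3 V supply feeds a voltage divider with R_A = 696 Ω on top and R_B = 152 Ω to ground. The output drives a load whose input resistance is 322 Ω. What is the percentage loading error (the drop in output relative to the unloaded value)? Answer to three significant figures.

Unloaded V = 26.3 × 152/848.0 = 4.714 V.
Loaded: R_B‖R_L = 103.3 Ω, giving V = 26.3 × 103.3/799.3 = 3.398 V.
Drop = (4.714 − 3.398) / 4.714 = 27.9 %.

27.9 %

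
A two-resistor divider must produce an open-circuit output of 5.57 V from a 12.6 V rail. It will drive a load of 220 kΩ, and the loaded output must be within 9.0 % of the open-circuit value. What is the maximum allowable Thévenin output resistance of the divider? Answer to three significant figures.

R_th ≤ 21.8 kΩ

Loading drop = R_th/(R_th + R_L) ≤ 0.0900, so R_th ≤ R_L · ε/(1−ε) = 220 kΩ × 0.0900/0.9100 = 21.8 kΩ.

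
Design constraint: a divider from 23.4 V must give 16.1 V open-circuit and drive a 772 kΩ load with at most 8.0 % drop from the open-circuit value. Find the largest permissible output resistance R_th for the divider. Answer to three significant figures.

Loading drop = R_th/(R_th + R_L) ≤ 0.0800, so R_th ≤ R_L · ε/(1−ε) = 772 kΩ × 0.0800/0.9200 = 67.1 kΩ.

R_th ≤ 67.1 kΩ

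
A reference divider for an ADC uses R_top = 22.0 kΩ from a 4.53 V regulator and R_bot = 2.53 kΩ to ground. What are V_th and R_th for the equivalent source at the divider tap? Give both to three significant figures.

V_th is the open-circuit tap voltage: 4.53 × 2.53/(22.0 + 2.53) = 0.467 V.
With the supply zeroed, R_top and R_bot appear in parallel from the tap: R_th = R_top‖R_bot = (22.0 × 2.53)/24.53 = 2.27 kΩ.

V_th = 0.467 V, R_th = 2.27 kΩ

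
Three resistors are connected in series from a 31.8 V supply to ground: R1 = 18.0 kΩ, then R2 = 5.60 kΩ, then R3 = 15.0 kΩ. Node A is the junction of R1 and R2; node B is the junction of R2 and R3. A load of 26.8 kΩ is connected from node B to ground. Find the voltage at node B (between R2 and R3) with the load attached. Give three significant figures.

At node B, R3 is in parallel with the load: R3‖R_L = 9.617 kΩ.
Below node A the resistance is R2 + (R3‖R_L) = 15.22 kΩ, so V_A = 31.8 × 15.22/33.22 = 14.57 V.
Then V_B = V_A × (R3‖R_L)/(R2 + R3‖R_L) = 14.57 × 9.617/15.22 = 9.21 V.

V ≈ 9.21 V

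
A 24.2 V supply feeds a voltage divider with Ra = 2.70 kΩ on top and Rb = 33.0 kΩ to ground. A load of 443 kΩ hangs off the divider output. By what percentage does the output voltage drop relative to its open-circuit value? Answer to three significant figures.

The divider's output (Thévenin) resistance is Ra‖Rb = 2.496 kΩ.
Fractional drop under load = R_th/(R_th + R_L) = 2.496 / (2.496 + 443) = 0.005602.
So the output falls by 0.560 %.

0.560 %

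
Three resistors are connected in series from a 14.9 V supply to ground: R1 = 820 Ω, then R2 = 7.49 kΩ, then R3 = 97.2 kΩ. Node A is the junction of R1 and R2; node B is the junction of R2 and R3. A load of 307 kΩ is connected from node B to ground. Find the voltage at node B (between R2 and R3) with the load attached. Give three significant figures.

V ≈ 13.4 V

At node B, R3 is in parallel with the load: R3‖R_L = 73830 Ω.
Below node A the resistance is R2 + (R3‖R_L) = 81320 Ω, so V_A = 14.9 × 81320/82140 = 14.75 V.
Then V_B = V_A × (R3‖R_L)/(R2 + R3‖R_L) = 14.75 × 73830/81320 = 13.4 V.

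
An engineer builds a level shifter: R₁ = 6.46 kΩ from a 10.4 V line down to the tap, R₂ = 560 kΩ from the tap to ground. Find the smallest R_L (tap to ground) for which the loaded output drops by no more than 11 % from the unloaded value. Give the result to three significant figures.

R_L(min) ≈ 51.7 kΩ

Output resistance R_th = R₁‖R₂ = (6.46 × 560)/566.5 = 6.386 kΩ.
The fractional drop is R_th/(R_th + R_L); requiring this ≤ 0.110 gives R_L ≥ R_th(1/0.110 − 1) = 6.386 × 8.091 = 51.7 kΩ.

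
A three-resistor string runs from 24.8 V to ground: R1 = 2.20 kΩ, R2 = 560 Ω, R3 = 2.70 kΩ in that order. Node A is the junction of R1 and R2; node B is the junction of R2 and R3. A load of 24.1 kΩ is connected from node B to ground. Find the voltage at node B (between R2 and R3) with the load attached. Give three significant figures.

V ≈ 11.6 V

At node B, R3 is in parallel with the load: R3‖R_L = 2428 Ω.
Below node A the resistance is R2 + (R3‖R_L) = 2988 Ω, so V_A = 24.8 × 2988/5188 = 14.28 V.
Then V_B = V_A × (R3‖R_L)/(R2 + R3‖R_L) = 14.28 × 2428/2988 = 11.6 V.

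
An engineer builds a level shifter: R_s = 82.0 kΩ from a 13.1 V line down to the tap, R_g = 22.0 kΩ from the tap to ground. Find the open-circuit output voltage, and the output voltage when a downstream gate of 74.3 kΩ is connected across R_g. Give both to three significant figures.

Open-circuit: V = 13.1 × 22.0/(82.0 + 22.0) = 2.77 V.
With the load, R_g becomes R_g‖R_L = 16.97 kΩ, so V = 13.1 × 16.97/98.97 = 2.25 V.

Unloaded: 2.77 V; loaded: 2.25 V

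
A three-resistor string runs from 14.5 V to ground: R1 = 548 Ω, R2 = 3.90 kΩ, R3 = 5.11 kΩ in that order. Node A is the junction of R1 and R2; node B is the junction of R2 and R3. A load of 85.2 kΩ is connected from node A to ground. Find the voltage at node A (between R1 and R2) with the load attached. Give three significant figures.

V ≈ 13.6 V

Below node A the series string R2+R3 = 9010 Ω sits in parallel with the 85200 Ω load: 8148 Ω.
V_A = 14.5 × 8148/(548 + 8148) = 13.6 V.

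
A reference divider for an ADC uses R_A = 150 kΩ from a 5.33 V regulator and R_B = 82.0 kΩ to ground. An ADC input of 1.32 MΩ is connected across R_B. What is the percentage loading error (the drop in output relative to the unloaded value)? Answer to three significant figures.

3.86 %

The divider's output (Thévenin) resistance is R_A‖R_B = 53.02 kΩ.
Fractional drop under load = R_th/(R_th + R_L) = 53.02 / (53.02 + 1320) = 0.03861.
So the output falls by 3.86 %.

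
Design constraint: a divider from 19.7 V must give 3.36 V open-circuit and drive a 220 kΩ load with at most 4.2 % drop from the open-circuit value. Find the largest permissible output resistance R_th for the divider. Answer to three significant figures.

R_th ≤ 9.65 kΩ

Loading drop = R_th/(R_th + R_L) ≤ 0.0420, so R_th ≤ R_L · ε/(1−ε) = 220 kΩ × 0.0420/0.9580 = 9.65 kΩ.
(Any R1, R2 with R2/(R1+R2) = 0.171 and R1‖R2 ≤ 9.65 kΩ will meet the spec.)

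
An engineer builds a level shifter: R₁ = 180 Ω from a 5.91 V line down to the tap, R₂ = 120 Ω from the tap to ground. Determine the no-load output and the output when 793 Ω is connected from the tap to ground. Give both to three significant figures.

Unloaded: 2.36 V; loaded: 2.17 V

Open-circuit: V = 5.91 × 120/(180 + 120) = 2.36 V.
With the load, R₂ becomes R₂‖R_L = 104.2 Ω, so V = 5.91 × 104.2/284.2 = 2.17 V.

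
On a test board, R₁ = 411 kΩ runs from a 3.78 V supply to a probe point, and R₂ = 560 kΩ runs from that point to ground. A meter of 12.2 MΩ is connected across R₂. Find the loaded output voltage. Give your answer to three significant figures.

V_out ≈ 2.14 V

The load sits in parallel with R₂: R₂‖R_L = (560 × 12200) / (560 + 12200) = 535.4 kΩ.
V_out = 3.78 × 535.4 / (411 + 535.4) = 3.78 × 535.4/946.4 = 2.14 V.
(Unloaded it would have been 2.18 V.)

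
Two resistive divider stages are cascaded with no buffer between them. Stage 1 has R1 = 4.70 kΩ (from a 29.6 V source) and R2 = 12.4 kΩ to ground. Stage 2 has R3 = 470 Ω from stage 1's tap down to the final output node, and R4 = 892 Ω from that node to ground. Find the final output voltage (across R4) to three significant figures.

Stage 2 presents R3+R4 = 1362 Ω as a load on stage 1's tap.
Stage 1's lower leg becomes R2‖(R3+R4) = 1227 Ω, so V_mid = 29.6 × 1227/5927 = 6.129 V.
Stage 2 is itself unloaded: V_out = V_mid × R4/(R3+R4) = 6.129 × 892/1362 = 4.01 V.

V_out ≈ 4.01 V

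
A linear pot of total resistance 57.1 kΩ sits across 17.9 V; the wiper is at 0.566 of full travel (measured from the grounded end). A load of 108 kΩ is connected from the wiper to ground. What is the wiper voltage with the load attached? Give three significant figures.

V ≈ 8.97 V

The wiper splits the pot into (1−α)R = 24.78 kΩ above and αR = 32.32 kΩ below.
Lower section ‖ load = 24.87 kΩ.
V_wiper = 17.9 × 24.87/(24.78 + 24.87) = 8.97 V.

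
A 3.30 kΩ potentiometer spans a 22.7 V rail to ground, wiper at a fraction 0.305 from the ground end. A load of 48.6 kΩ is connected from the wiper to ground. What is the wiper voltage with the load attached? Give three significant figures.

The wiper splits the pot into (1−α)R = 2.293 kΩ above and αR = 1.006 kΩ below.
Lower section ‖ load = 0.9861 kΩ.
V_wiper = 22.7 × 0.9861/(2.293 + 0.9861) = 6.83 V.

V ≈ 6.83 V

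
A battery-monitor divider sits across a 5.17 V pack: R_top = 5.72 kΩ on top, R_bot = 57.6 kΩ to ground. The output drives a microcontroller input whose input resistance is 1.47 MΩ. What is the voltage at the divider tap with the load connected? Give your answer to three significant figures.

V_out ≈ 4.69 V

The load sits in parallel with R_bot: R_bot‖R_L = (57.6 × 1470) / (57.6 + 1470) = 55.43 kΩ.
V_out = 5.17 × 55.43 / (5.72 + 55.43) = 5.17 × 55.43/61.15 = 4.69 V.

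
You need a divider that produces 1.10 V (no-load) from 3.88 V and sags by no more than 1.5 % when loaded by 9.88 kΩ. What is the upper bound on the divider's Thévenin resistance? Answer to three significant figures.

R_th ≤ 150 Ω

Loading drop = R_th/(R_th + R_L) ≤ 0.0150, so R_th ≤ R_L · ε/(1−ε) = 9.88 kΩ × 0.0150/0.9850 = 150 Ω.
(Any R1, R2 with R2/(R1+R2) = 0.284 and R1‖R2 ≤ 150 Ω will meet the spec.)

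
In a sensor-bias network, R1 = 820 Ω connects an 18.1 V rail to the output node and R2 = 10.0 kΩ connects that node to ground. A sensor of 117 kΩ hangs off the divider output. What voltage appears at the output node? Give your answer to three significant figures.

V_out ≈ 16.6 V

The load sits in parallel with R2: R2‖R_L = (10000 × 117000) / (10000 + 117000) = 9213 Ω.
V_out = 18.1 × 9213 / (820 + 9213) = 18.1 × 9213/10030 = 16.6 V.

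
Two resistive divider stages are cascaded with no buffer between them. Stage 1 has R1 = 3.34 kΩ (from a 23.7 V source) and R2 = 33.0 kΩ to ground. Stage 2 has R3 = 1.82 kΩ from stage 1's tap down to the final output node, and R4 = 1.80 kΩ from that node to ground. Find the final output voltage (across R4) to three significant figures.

V_out ≈ 5.82 V

Stage 2 presents R3+R4 = 3.620 kΩ as a load on stage 1's tap.
Stage 1's lower leg becomes R2‖(R3+R4) = 3.262 kΩ, so V_mid = 23.7 × 3.262/6.602 = 11.71 V.
Stage 2 is itself unloaded: V_out = V_mid × R4/(R3+R4) = 11.71 × 1.80/3.620 = 5.82 V.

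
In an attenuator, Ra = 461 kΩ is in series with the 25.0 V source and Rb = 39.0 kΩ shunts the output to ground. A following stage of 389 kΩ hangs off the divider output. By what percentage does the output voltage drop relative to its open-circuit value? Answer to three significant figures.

The divider's output (Thévenin) resistance is Ra‖Rb = 35.96 kΩ.
Fractional drop under load = R_th/(R_th + R_L) = 35.96 / (35.96 + 389) = 0.08462.
So the output falls by 8.46 %.

8.46 %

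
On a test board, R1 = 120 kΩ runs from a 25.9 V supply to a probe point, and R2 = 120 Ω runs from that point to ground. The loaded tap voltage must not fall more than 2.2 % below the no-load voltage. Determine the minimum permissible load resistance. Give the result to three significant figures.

Output resistance R_th = R1‖R2 = (120000 × 120)/120100 = 119.9 Ω.
The fractional drop is R_th/(R_th + R_L); requiring this ≤ 0.0220 gives R_L ≥ R_th(1/0.0220 − 1) = 119.9 × 44.45 = 5.33 kΩ.

R_L(min) ≈ 5.33 kΩ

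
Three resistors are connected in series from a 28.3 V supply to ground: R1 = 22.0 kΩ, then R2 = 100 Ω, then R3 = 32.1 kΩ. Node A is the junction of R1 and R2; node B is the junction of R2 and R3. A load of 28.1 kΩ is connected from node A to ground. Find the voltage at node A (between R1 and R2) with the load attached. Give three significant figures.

Below node A the series string R2+R3 = 32200 Ω sits in parallel with the 28100 Ω load: 15010 Ω.
V_A = 28.3 × 15010/(22000 + 15010) = 11.5 V.

V ≈ 11.5 V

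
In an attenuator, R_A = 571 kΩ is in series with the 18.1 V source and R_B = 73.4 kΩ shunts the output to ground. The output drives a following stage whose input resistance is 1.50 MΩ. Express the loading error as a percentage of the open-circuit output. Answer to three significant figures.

4.16 %

The divider's output (Thévenin) resistance is R_A‖R_B = 65.04 kΩ.
Fractional drop under load = R_th/(R_th + R_L) = 65.04 / (65.04 + 1500) = 0.04156.
So the output falls by 4.16 %.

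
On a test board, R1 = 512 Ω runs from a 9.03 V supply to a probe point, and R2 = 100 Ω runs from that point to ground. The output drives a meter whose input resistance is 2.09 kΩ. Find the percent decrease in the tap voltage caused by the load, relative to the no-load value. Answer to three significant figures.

The divider's output (Thévenin) resistance is R1‖R2 = 83.66 Ω.
Fractional drop under load = R_th/(R_th + R_L) = 83.66 / (83.66 + 2090) = 0.03849.
So the output falls by 3.85 %.

3.85 %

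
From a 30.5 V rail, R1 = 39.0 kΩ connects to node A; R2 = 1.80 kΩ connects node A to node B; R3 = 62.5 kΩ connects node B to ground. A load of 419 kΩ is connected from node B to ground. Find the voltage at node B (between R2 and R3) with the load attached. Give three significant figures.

V ≈ 17.4 V

At node B, R3 is in parallel with the load: R3‖R_L = 54.39 kΩ.
Below node A the resistance is R2 + (R3‖R_L) = 56.19 kΩ, so V_A = 30.5 × 56.19/95.19 = 18.00 V.
Then V_B = V_A × (R3‖R_L)/(R2 + R3‖R_L) = 18.00 × 54.39/56.19 = 17.4 V.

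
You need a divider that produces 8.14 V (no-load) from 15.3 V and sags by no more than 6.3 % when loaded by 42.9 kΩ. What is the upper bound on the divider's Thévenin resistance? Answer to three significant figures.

Loading drop = R_th/(R_th + R_L) ≤ 0.0630, so R_th ≤ R_L · ε/(1−ε) = 42.9 kΩ × 0.0630/0.9370 = 2.88 kΩ.

R_th ≤ 2.88 kΩ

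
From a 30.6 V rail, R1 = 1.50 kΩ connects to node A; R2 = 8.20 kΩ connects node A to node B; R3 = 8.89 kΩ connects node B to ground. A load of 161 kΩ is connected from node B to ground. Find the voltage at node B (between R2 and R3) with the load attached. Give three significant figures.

At node B, R3 is in parallel with the load: R3‖R_L = 8.425 kΩ.
Below node A the resistance is R2 + (R3‖R_L) = 16.62 kΩ, so V_A = 30.6 × 16.62/18.12 = 28.07 V.
Then V_B = V_A × (R3‖R_L)/(R2 + R3‖R_L) = 28.07 × 8.425/16.62 = 14.2 V.

V ≈ 14.2 V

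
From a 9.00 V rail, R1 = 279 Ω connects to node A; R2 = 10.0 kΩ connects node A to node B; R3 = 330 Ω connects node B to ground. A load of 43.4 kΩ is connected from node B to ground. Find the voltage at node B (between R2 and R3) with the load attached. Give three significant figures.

At node B, R3 is in parallel with the load: R3‖R_L = 327.5 Ω.
Below node A the resistance is R2 + (R3‖R_L) = 10330 Ω, so V_A = 9.00 × 10330/10610 = 8.763 V.
Then V_B = V_A × (R3‖R_L)/(R2 + R3‖R_L) = 8.763 × 327.5/10330 = 0.278 V.

V ≈ 0.278 V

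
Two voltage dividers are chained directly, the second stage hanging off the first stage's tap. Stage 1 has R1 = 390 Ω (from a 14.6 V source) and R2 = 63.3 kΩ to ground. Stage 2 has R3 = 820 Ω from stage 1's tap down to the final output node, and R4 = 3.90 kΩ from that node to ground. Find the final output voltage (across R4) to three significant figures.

V_out ≈ 11.1 V

Stage 2 presents R3+R4 = 4720 Ω as a load on stage 1's tap.
Stage 1's lower leg becomes R2‖(R3+R4) = 4392 Ω, so V_mid = 14.6 × 4392/4782 = 13.41 V.
Stage 2 is itself unloaded: V_out = V_mid × R4/(R3+R4) = 13.41 × 3900/4720 = 11.1 V.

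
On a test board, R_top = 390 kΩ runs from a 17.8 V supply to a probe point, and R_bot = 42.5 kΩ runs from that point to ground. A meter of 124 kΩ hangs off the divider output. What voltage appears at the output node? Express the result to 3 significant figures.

The load sits in parallel with R_bot: R_bot‖R_L = (42.5 × 124) / (42.5 + 124) = 31.65 kΩ.
V_out = 17.8 × 31.65 / (390 + 31.65) = 17.8 × 31.65/421.7 = 1.34 V.

V_out ≈ 1.34 V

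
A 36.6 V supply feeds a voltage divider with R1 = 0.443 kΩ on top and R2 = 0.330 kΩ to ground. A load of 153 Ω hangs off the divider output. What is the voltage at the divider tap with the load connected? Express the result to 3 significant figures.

V_out ≈ 6.99 V

The load sits in parallel with R2: R2‖R_L = (330 × 153) / (330 + 153) = 104.5 Ω.
V_out = 36.6 × 104.5 / (443 + 104.5) = 36.6 × 104.5/547.5 = 6.99 V.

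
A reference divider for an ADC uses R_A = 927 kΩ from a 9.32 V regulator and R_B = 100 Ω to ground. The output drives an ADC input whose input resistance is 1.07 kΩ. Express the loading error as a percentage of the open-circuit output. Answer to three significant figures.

Unloaded V = 9.32 × 100/927100 = 0.0010053 V.
Loaded: R_B‖R_L = 91.45 Ω, giving V = 9.32 × 91.45/927100 = 0.00091937 V.
Drop = (0.0010053 − 0.00091937) / 0.0010053 = 8.55 %.

8.55 %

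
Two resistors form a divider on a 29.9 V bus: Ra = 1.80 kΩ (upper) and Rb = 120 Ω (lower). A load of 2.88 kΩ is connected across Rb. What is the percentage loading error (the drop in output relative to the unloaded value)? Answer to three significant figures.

The divider's output (Thévenin) resistance is Ra‖Rb = 112.5 Ω.
Fractional drop under load = R_th/(R_th + R_L) = 112.5 / (112.5 + 2880) = 0.03759.
So the output falls by 3.76 %.

3.76 %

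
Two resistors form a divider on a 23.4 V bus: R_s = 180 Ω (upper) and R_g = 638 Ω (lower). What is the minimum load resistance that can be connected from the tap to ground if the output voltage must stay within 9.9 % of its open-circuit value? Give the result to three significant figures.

R_L(min) ≈ 1.28 kΩ

Output resistance R_th = R_s‖R_g = (180 × 638)/818.0 = 140.4 Ω.
The fractional drop is R_th/(R_th + R_L); requiring this ≤ 0.0990 gives R_L ≥ R_th(1/0.0990 − 1) = 140.4 × 9.101 = 1.28 kΩ.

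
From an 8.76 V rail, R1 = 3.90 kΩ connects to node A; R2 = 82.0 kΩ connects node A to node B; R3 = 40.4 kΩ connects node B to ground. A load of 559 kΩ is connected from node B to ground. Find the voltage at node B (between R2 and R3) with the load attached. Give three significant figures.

At node B, R3 is in parallel with the load: R3‖R_L = 37.68 kΩ.
Below node A the resistance is R2 + (R3‖R_L) = 119.7 kΩ, so V_A = 8.76 × 119.7/123.6 = 8.484 V.
Then V_B = V_A × (R3‖R_L)/(R2 + R3‖R_L) = 8.484 × 37.68/119.7 = 2.67 V.

V ≈ 2.67 V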